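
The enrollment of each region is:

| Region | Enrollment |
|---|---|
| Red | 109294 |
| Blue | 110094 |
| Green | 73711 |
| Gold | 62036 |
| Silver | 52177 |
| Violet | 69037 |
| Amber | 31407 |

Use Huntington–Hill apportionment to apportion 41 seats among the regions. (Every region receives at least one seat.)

With divisor 12713: modified quotas Red 8.597, Blue 8.660, Green 5.798, Gold 4.880, Silver 4.104, Violet 5.430, Amber 2.470.
Geometric-mean thresholds: Red √(8·9)=8.485, Blue √(8·9)=8.485, Green √(5·6)=5.477, Gold √(4·5)=4.472, Silver √(4·5)=4.472, Violet √(5·6)=5.477, Amber √(2·3)=2.449.
Each quota rounded against its threshold gives Red 9, Blue 9, Green 6, Gold 5, Silver 4, Violet 5, Amber 3 (total 41).

Red=9, Blue=9, Green=6, Gold=5, Silver=4, Violet=5, Amber=3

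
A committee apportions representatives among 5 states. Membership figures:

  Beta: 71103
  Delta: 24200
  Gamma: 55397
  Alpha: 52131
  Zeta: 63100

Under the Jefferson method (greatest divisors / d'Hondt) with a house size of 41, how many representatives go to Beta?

Standard divisor 265931/41 ≈ 6486.122; standard quotas: Beta 10.962, Delta 3.731, Gamma 8.541, Alpha 8.037, Zeta 9.728.
Rounding down gives 10, 3, 8, 8, 9 = 38 seats, so the divisor must be adjusted.
With modified divisor 6100: modified quotas Beta 11.656, Delta 3.967, Gamma 9.081, Alpha 8.546, Zeta 10.344.
Rounding down: Beta 11, Delta 3, Gamma 9, Alpha 8, Zeta 10 (total 41).
Beta receives 11.

11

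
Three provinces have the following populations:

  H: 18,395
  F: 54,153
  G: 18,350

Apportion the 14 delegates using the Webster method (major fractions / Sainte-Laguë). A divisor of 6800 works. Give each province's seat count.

With modified divisor 6800: modified quotas H 2.705, F 7.964, G 2.699.
Rounding to the nearest integer: H 3, F 8, G 3 (total 14).

H 3; F 8; G 3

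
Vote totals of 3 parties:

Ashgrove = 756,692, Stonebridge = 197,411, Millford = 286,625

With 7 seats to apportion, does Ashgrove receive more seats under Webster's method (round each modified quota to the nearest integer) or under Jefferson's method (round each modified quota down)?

Webster: Ashgrove 4, Stonebridge 1, Millford 2.
Jefferson: Ashgrove 5, Stonebridge 1, Millford 1.
Ashgrove gets 4 under Webster and 5 under Jefferson.

Jefferson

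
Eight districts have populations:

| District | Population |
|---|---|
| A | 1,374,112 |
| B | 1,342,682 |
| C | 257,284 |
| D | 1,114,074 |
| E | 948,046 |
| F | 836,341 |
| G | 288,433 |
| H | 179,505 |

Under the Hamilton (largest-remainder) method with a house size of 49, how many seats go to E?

7

Total 6340477; standard divisor 6340477/49 ≈ 129397.49.
Standard quotas: A 10.6193, B 10.3764, C 1.9883, D 8.6097, E 7.3266, F 6.4633, G 2.2290, H 1.3872.
Lower quotas: A 10, B 10, C 1, D 8, E 7, F 6, G 2, H 1 (sum 45, leaving 4 seats).
Remainders in descending order: C 0.9883, A 0.6193, D 0.6097, F 0.4633, H 0.3872, B 0.3764, E 0.3266, G 0.2290.
The surplus seats go to C, A, D, F.
E receives 7.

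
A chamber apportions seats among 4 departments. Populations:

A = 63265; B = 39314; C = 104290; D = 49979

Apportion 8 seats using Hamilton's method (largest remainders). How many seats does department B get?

The standard divisor is 256848/8 = 32106.
Standard quotas: A 1.9705, B 1.2245, C 3.2483, D 1.5567.
Lower quotas: A 1, B 1, C 3, D 1 (sum 6, leaving 2 seats).
Remainders in descending order: A 0.9705, D 0.5567, C 0.2483, B 0.2245.
Largest remainders: A, D receive the extra seats.
B receives 1.

1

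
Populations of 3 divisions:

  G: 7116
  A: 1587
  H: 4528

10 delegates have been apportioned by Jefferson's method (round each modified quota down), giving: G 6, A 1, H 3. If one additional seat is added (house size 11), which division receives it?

H

Priority for the next seat is population ÷ (current seats + 1).
Priorities: G 1016.571, A 793.500, H 1132.000.
Highest priority: H.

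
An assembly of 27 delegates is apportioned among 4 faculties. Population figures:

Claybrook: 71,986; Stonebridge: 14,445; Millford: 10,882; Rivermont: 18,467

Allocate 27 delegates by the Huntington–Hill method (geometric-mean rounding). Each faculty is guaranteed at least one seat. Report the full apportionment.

Claybrook 17, Stonebridge 3, Millford 3, Rivermont 4

With divisor 4267: modified quotas Claybrook 16.870, Stonebridge 3.385, Millford 2.550, Rivermont 4.328.
Geometric-mean thresholds: Claybrook √(16·17)=16.492, Stonebridge √(3·4)=3.464, Millford √(2·3)=2.449, Rivermont √(4·5)=4.472.
Each quota rounded against its threshold gives Claybrook 17, Stonebridge 3, Millford 3, Rivermont 4 (total 27).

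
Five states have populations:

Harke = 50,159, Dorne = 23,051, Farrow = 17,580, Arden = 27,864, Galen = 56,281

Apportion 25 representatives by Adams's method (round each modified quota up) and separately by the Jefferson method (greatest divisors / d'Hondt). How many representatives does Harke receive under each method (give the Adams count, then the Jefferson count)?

7 and 8

Adams: Harke 7, Dorne 3, Farrow 3, Arden 4, Galen 8.
Jefferson: Harke 8, Dorne 3, Farrow 2, Arden 4, Galen 8.
Harke gets 7 under Adams and 8 under Jefferson.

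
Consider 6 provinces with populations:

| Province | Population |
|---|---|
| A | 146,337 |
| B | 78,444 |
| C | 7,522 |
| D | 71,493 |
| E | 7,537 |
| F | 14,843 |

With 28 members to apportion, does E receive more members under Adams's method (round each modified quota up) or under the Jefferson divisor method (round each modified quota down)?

Adams: A 12, B 6, C 1, D 6, E 1, F 2.
Jefferson: A 14, B 7, C 0, D 6, E 0, F 1.
E gets 1 under Adams and 0 under Jefferson.

Adams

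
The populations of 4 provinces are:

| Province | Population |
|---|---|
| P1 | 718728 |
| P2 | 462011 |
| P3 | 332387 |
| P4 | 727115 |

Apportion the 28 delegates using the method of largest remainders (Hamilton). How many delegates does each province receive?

P1=9, P2=6, P3=4, P4=9

Standard divisor: 2240241 ÷ 28 ≈ 80008.607.
Standard quotas: P1 8.9831, P2 5.7745, P3 4.1544, P4 9.0880.
Lower quotas: P1 8, P2 5, P3 4, P4 9 (sum 26, leaving 2 seats).
Remainders in descending order: P1 0.9831, P2 0.7745, P3 0.1544, P4 0.0880.
Largest remainders: P1, P2 receive the extra seats.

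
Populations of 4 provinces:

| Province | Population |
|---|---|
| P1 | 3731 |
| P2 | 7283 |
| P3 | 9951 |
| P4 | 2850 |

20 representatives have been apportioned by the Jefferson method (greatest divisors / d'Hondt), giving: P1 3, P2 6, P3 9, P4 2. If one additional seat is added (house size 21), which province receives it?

P2

Priority for the next seat is population ÷ (current seats + 1).
Priorities: P1 932.750, P2 1040.429, P3 995.100, P4 950.000.
Highest priority: P2.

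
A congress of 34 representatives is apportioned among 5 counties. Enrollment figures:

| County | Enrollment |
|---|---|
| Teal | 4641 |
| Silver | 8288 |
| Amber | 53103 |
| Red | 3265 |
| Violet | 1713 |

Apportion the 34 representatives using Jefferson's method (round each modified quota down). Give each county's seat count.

Teal=2, Silver=4, Amber=27, Red=1, Violet=0

Standard divisor 71010/34 ≈ 2088.529; standard quotas: Teal 2.222, Silver 3.968, Amber 25.426, Red 1.563, Violet 0.820.
Rounding down gives 2, 3, 25, 1, 0 = 31 seats, so the divisor must be adjusted.
With modified divisor 1900: modified quotas Teal 2.443, Silver 4.362, Amber 27.949, Red 1.718, Violet 0.902.
Rounding down: Teal 2, Silver 4, Amber 27, Red 1, Violet 0 (total 34).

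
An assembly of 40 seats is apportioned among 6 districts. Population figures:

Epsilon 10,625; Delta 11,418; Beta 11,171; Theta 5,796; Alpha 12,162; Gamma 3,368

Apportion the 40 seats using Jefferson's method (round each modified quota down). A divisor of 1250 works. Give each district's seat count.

Epsilon 8, Delta 9, Beta 8, Theta 4, Alpha 9, Gamma 2

With modified divisor 1250: modified quotas Epsilon 8.500, Delta 9.134, Beta 8.937, Theta 4.637, Alpha 9.730, Gamma 2.694.
Rounding down: Epsilon 8, Delta 9, Beta 8, Theta 4, Alpha 9, Gamma 2 (total 40).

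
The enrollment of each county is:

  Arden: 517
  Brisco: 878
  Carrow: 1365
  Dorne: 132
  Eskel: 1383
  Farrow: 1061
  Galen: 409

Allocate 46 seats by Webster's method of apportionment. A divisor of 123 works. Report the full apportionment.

Arden 4, Brisco 7, Carrow 11, Dorne 1, Eskel 11, Farrow 9, Galen 3

With modified divisor 123: modified quotas Arden 4.203, Brisco 7.138, Carrow 11.098, Dorne 1.073, Eskel 11.244, Farrow 8.626, Galen 3.325.
Rounding to the nearest integer: Arden 4, Brisco 7, Carrow 11, Dorne 1, Eskel 11, Farrow 9, Galen 3 (total 46).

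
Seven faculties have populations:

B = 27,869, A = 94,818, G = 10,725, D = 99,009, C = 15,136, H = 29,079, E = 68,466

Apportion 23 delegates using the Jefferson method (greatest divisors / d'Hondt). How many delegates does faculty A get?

Standard divisor 345102/23 ≈ 15004.435; standard quotas: B 1.857, A 6.319, G 0.715, D 6.599, C 1.009, H 1.938, E 4.563.
Rounding down gives 1, 6, 0, 6, 1, 1, 4 = 19 seats, so the divisor must be adjusted.
With modified divisor 13600: modified quotas B 2.049, A 6.972, G 0.789, D 7.280, C 1.113, H 2.138, E 5.034.
Rounding down: B 2, A 6, G 0, D 7, C 1, H 2, E 5 (total 23).
A receives 6.

6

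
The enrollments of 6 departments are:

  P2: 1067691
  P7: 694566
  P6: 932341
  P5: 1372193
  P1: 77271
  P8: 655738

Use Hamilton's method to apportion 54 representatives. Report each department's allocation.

The standard divisor is 4799800/54 ≈ 88885.185.
Standard quotas: P2 12.0120, P7 7.8142, P6 10.4893, P5 15.4378, P1 0.8693, P8 7.3774.
Lower quotas: P2 12, P7 7, P6 10, P5 15, P1 0, P8 7 (sum 51, leaving 3 seats).
Remainders in descending order: P1 0.8693, P7 0.8142, P6 0.4893, P5 0.4378, P8 0.3774, P2 0.0120.
The surplus seats go to P1, P7, P6.

P2 12, P7 8, P6 11, P5 15, P1 1, P8 7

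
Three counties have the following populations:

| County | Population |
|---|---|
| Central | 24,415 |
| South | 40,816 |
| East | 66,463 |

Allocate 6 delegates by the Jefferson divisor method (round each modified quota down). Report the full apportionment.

Standard divisor 131694/6 ≈ 21949; standard quotas: Central 1.112, South 1.860, East 3.028.
Rounding down gives 1, 1, 3 = 5 seats, so the divisor must be adjusted.
With modified divisor 18500: modified quotas Central 1.320, South 2.206, East 3.593.
Rounding down: Central 1, South 2, East 3 (total 6).

Central 1, South 2, East 3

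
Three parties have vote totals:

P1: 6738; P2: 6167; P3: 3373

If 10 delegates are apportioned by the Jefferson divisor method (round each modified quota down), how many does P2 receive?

Standard divisor 16278/10 ≈ 1627.8; standard quotas: P1 4.139, P2 3.789, P3 2.072.
Rounding down gives 4, 3, 2 = 9 seats, so the divisor must be adjusted.
With modified divisor 1400: modified quotas P1 4.813, P2 4.405, P3 2.409.
Rounding down: P1 4, P2 4, P3 2 (total 10).
P2 receives 4.

4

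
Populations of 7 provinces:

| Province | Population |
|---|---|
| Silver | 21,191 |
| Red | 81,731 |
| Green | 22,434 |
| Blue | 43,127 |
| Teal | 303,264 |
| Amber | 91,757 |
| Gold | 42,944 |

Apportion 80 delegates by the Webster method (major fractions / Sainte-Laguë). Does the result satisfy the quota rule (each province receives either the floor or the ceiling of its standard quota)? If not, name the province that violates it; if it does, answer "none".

Standard quotas: Silver 2.795, Red 10.782, Green 2.959, Blue 5.689, Teal 40.005, Amber 12.104, Gold 5.665.
Webster allocation: Silver 3, Red 11, Green 3, Blue 6, Teal 39, Amber 12, Gold 6.
Teal has quota 40.005 (lower 40, upper 41) but receives 39 — outside the quota interval.

Teal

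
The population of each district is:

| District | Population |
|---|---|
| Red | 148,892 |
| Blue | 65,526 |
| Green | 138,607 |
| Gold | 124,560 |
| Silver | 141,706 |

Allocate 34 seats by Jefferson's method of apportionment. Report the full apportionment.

Red: 8, Blue: 3, Green: 8, Gold: 7, Silver: 8

Standard divisor 619291/34 ≈ 18214.441; standard quotas: Red 8.174, Blue 3.597, Green 7.610, Gold 6.839, Silver 7.780.
Rounding down gives 8, 3, 7, 6, 7 = 31 seats, so the divisor must be adjusted.
With modified divisor 16900: modified quotas Red 8.810, Blue 3.877, Green 8.202, Gold 7.370, Silver 8.385.
Rounding down: Red 8, Blue 3, Green 8, Gold 7, Silver 8 (total 34).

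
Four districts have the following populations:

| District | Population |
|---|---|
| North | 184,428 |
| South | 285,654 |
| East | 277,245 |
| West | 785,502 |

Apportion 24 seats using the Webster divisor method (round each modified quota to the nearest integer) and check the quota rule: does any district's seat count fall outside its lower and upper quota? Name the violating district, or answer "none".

Standard quotas: North 2.888, South 4.473, East 4.341, West 12.299.
Webster allocation: North 3, South 5, East 4, West 12.
Every allocation lies between the lower and upper quota.

none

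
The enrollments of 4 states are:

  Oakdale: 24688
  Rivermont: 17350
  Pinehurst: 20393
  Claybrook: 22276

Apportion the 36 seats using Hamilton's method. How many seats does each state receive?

The standard divisor is 84707/36 ≈ 2352.972.
Standard quotas: Oakdale 10.4923, Rivermont 7.3737, Pinehurst 8.6669, Claybrook 9.4672.
Lower quotas: Oakdale 10, Rivermont 7, Pinehurst 8, Claybrook 9 (sum 34, leaving 2 seats).
Remainders in descending order: Pinehurst 0.6669, Oakdale 0.4923, Claybrook 0.4672, Rivermont 0.3737.
The surplus seats go to Pinehurst, Oakdale.

Oakdale=11; Rivermont=7; Pinehurst=9; Claybrook=9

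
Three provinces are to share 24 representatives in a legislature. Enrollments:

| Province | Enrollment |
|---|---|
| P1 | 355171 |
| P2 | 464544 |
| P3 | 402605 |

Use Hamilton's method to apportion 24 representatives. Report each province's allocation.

P1 7, P2 9, P3 8

Standard divisor: 1222320 ÷ 24 = 50930.
Standard quotas: P1 6.9737, P2 9.1212, P3 7.9051.
Lower quotas: P1 6, P2 9, P3 7 (sum 22, leaving 2 seats).
Remainders in descending order: P1 0.9737, P3 0.9051, P2 0.1212.
Largest remainders: P1, P3 receive the extra seats.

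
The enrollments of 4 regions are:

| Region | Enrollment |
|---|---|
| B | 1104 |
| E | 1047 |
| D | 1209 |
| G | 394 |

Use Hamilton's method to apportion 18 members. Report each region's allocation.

Standard divisor: 3754 ÷ 18 ≈ 208.556.
Standard quotas: B 5.294, E 5.020, D 5.797, G 1.889.
Lower quotas: B 5, E 5, D 5, G 1 (sum 16, leaving 2 seats).
Remainders in descending order: G 0.889, D 0.797, B 0.294, E 0.020.
The surplus seats go to G, D.

B 5; E 5; D 6; G 2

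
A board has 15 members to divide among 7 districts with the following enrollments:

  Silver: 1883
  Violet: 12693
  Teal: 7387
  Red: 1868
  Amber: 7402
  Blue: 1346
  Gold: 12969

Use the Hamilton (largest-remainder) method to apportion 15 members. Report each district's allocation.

Silver=1; Violet=4; Teal=2; Red=1; Amber=2; Blue=1; Gold=4

The standard divisor is 45548/15 ≈ 3036.533.
Standard quotas: Silver 0.6201, Violet 4.1801, Teal 2.4327, Red 0.6152, Amber 2.4376, Blue 0.4433, Gold 4.2710.
Lower quotas: Silver 0, Violet 4, Teal 2, Red 0, Amber 2, Blue 0, Gold 4 (sum 12, leaving 3 seats).
Remainders in descending order: Silver 0.6201, Red 0.6152, Blue 0.4433, Amber 0.4376, Teal 0.4327, Gold 0.2710, Violet 0.1801.
The surplus seats go to Silver, Red, Blue.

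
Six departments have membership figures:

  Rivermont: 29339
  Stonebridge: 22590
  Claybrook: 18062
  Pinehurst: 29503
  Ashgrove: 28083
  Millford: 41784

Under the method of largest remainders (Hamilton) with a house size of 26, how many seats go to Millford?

6

The standard divisor is 169361/26 ≈ 6513.885.
Standard quotas: Rivermont 4.5041, Stonebridge 3.4680, Claybrook 2.7728, Pinehurst 4.5292, Ashgrove 4.3113, Millford 6.4146.
Lower quotas: Rivermont 4, Stonebridge 3, Claybrook 2, Pinehurst 4, Ashgrove 4, Millford 6 (sum 23, leaving 3 seats).
Remainders in descending order: Claybrook 0.7728, Pinehurst 0.5292, Rivermont 0.5041, Stonebridge 0.4680, Millford 0.4146, Ashgrove 0.3113.
The surplus seats go to Claybrook, Pinehurst, Rivermont.
Millford receives 6.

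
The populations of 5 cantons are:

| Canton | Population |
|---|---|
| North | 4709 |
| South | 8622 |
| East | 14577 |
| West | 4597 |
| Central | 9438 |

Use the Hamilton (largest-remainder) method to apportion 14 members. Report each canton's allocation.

The standard divisor is 41943/14 ≈ 2995.929.
Standard quotas: North 1.5718, South 2.8779, East 4.8656, West 1.5344, Central 3.1503.
Lower quotas: North 1, South 2, East 4, West 1, Central 3 (sum 11, leaving 3 seats).
Remainders in descending order: South 0.8779, East 0.8656, North 0.5718, West 0.5344, Central 0.1503.
Largest remainders: South, East, North receive the extra seats.

North 2, South 3, East 5, West 1, Central 3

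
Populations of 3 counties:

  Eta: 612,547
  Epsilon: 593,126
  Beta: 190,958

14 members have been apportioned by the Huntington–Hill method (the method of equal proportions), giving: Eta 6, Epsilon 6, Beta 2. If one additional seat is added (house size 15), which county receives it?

Priority for the next seat is population ÷ (√(s·(s+1))).
Priorities: Eta 94518.054, Epsilon 91521.329, Beta 77958.277.
Highest priority: Eta.

Eta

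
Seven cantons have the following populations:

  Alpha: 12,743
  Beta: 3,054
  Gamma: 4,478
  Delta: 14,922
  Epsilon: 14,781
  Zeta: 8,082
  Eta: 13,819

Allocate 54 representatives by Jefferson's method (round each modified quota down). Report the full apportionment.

Standard divisor 71879/54 ≈ 1331.093; standard quotas: Alpha 9.573, Beta 2.294, Gamma 3.364, Delta 11.210, Epsilon 11.104, Zeta 6.072, Eta 10.382.
Rounding down gives 9, 2, 3, 11, 11, 6, 10 = 52 seats, so the divisor must be adjusted.
With modified divisor 1250: modified quotas Alpha 10.194, Beta 2.443, Gamma 3.582, Delta 11.938, Epsilon 11.825, Zeta 6.466, Eta 11.055.
Rounding down: Alpha 10, Beta 2, Gamma 3, Delta 11, Epsilon 11, Zeta 6, Eta 11 (total 54).

Alpha 10, Beta 2, Gamma 3, Delta 11, Epsilon 11, Zeta 6, Eta 11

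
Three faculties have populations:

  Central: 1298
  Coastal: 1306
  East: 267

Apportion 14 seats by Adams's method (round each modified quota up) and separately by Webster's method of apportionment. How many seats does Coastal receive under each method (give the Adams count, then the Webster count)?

6 and 7

Adams: Central 6, Coastal 6, East 2.
Webster: Central 6, Coastal 7, East 1.
Coastal gets 6 under Adams and 7 under Webster.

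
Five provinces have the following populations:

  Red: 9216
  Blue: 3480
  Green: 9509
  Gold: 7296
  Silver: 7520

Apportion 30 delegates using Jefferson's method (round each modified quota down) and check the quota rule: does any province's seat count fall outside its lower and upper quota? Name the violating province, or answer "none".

Standard quotas: Red 7.468, Blue 2.820, Green 7.706, Gold 5.912, Silver 6.094.
Jefferson allocation: Red 7, Blue 3, Green 8, Gold 6, Silver 6.
Every allocation lies between the lower and upper quota.

none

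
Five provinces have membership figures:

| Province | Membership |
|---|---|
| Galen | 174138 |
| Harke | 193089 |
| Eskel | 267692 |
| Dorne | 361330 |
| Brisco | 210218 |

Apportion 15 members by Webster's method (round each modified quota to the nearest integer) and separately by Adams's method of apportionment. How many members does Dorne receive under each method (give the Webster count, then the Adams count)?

Webster: Galen 2, Harke 2, Eskel 3, Dorne 5, Brisco 3.
Adams: Galen 2, Harke 3, Eskel 3, Dorne 4, Brisco 3.
Dorne gets 5 under Webster and 4 under Adams.

5 and 4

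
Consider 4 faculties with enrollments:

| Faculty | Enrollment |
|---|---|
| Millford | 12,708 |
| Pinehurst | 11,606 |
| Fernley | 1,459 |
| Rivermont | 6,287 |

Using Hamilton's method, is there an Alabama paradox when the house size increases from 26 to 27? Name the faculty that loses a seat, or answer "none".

none

At 26 seats: Millford 10, Pinehurst 10, Fernley 1, Rivermont 5.
At 27 seats: Millford 11, Pinehurst 10, Fernley 1, Rivermont 5.
No faculty's allocation decreased.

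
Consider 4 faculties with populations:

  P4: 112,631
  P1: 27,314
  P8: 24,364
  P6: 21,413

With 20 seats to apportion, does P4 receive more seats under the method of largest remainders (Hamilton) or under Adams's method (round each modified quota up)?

Hamilton

Hamilton: P4 12, P1 3, P8 3, P6 2.
Adams: P4 11, P1 3, P8 3, P6 3.
P4 gets 12 under Hamilton and 11 under Adams.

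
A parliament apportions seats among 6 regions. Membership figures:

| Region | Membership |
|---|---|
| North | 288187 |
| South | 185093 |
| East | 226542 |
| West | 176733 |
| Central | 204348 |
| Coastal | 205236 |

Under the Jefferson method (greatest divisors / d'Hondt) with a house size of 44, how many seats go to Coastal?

Standard divisor 1286139/44 ≈ 29230.432; standard quotas: North 9.859, South 6.332, East 7.750, West 6.046, Central 6.991, Coastal 7.021.
Rounding down gives 9, 6, 7, 6, 6, 7 = 41 seats, so the divisor must be adjusted.
With modified divisor 27400: modified quotas North 10.518, South 6.755, East 8.268, West 6.450, Central 7.458, Coastal 7.490.
Rounding down: North 10, South 6, East 8, West 6, Central 7, Coastal 7 (total 44).
Coastal receives 7.

7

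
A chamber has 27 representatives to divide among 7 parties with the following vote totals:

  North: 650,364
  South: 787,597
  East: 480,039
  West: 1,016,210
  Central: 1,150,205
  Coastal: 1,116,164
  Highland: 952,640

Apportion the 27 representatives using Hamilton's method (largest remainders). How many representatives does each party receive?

Total 6153219; standard divisor 6153219/27 = 227897.
Standard quotas: North 2.8538, South 3.4559, East 2.1064, West 4.4591, Central 5.0470, Coastal 4.8977, Highland 4.1801.
Lower quotas: North 2, South 3, East 2, West 4, Central 5, Coastal 4, Highland 4 (sum 24, leaving 3 seats).
Remainders in descending order: Coastal 0.8977, North 0.8538, West 0.4591, South 0.4559, Highland 0.1801, East 0.1064, Central 0.0470.
Largest remainders: Coastal, North, West receive the extra seats.

North=3; South=3; East=2; West=5; Central=5; Coastal=5; Highland=4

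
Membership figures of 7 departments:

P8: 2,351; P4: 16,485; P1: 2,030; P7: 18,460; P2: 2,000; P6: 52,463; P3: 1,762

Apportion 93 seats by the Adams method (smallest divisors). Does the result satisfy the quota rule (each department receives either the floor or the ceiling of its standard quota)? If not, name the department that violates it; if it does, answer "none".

Standard quotas: P8 2.288, P4 16.045, P1 1.976, P7 17.967, P2 1.947, P6 51.062, P3 1.715.
Adams allocation: P8 3, P4 16, P1 2, P7 18, P2 2, P6 50, P3 2.
P6 has quota 51.062 (lower 51, upper 52) but receives 50 — outside the quota interval.

P6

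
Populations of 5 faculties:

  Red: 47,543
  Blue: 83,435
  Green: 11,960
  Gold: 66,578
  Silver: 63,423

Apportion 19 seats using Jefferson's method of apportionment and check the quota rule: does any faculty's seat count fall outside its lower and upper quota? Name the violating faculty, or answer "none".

none

Standard quotas: Red 3.310, Blue 5.808, Green 0.833, Gold 4.635, Silver 4.415.
Jefferson allocation: Red 3, Blue 6, Green 0, Gold 5, Silver 5.
Every allocation lies between the lower and upper quota.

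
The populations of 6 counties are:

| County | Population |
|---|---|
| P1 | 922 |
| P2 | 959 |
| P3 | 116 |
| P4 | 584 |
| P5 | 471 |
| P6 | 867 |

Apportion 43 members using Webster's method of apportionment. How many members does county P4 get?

Standard divisor 3919/43 ≈ 91.14; standard quotas: P1 10.116, P2 10.522, P3 1.273, P4 6.408, P5 5.168, P6 9.513.
Rounding to the nearest integer gives P1 10, P2 11, P3 1, P4 6, P5 5, P6 10 — total 43, matching the house size, so no adjustment is needed.
P4 receives 6.

6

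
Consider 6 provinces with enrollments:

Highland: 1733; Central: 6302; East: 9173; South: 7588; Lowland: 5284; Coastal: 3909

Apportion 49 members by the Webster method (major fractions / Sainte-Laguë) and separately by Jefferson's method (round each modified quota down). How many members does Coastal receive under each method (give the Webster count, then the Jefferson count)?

6 and 5

Webster: Highland 2, Central 9, East 13, South 11, Lowland 8, Coastal 6.
Jefferson: Highland 2, Central 9, East 14, South 11, Lowland 8, Coastal 5.
Coastal gets 6 under Webster and 5 under Jefferson.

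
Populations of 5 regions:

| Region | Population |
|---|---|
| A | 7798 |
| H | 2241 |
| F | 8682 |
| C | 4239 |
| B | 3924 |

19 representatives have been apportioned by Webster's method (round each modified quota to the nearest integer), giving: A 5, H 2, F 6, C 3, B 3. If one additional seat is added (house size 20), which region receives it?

Priority for the next seat is population ÷ (current seats + 0.5).
Priorities: A 1417.818, H 896.400, F 1335.692, C 1211.143, B 1121.143.
Highest priority: A.

A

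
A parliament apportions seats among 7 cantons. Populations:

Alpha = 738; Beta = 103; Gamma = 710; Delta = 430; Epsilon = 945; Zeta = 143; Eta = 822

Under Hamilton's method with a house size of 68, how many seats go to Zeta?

The standard divisor is 3891/68 ≈ 57.221.
Standard quotas: Alpha 12.897, Beta 1.800, Gamma 12.408, Delta 7.515, Epsilon 16.515, Zeta 2.499, Eta 14.365.
Lower quotas: Alpha 12, Beta 1, Gamma 12, Delta 7, Epsilon 16, Zeta 2, Eta 14 (sum 64, leaving 4 seats).
Remainders in descending order: Alpha 0.897, Beta 0.800, Epsilon 0.515, Delta 0.515, Zeta 0.499, Gamma 0.408, Eta 0.365.
Largest remainders: Alpha, Beta, Epsilon, Delta receive the extra seats.
Zeta receives 2.

2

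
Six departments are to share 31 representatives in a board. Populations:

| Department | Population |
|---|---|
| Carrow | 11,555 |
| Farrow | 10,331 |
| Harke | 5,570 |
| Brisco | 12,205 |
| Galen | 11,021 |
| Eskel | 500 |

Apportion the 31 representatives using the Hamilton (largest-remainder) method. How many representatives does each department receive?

Carrow: 7, Farrow: 6, Harke: 3, Brisco: 8, Galen: 7, Eskel: 0

The standard divisor is 51182/31 ≈ 1651.032.
Standard quotas: Carrow 6.9987, Farrow 6.2573, Harke 3.3736, Brisco 7.3923, Galen 6.6752, Eskel 0.3028.
Lower quotas: Carrow 6, Farrow 6, Harke 3, Brisco 7, Galen 6, Eskel 0 (sum 28, leaving 3 seats).
Remainders in descending order: Carrow 0.9987, Galen 0.6752, Brisco 0.3923, Harke 0.3736, Eskel 0.3028, Farrow 0.2573.
Largest remainders: Carrow, Galen, Brisco receive the extra seats.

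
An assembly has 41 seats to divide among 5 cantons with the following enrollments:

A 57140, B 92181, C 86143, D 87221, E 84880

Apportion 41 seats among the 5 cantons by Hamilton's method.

Total 407565; standard divisor 407565/41 ≈ 9940.61.
Standard quotas: A 5.7481, B 9.2732, C 8.6658, D 8.7742, E 8.5387.
Lower quotas: A 5, B 9, C 8, D 8, E 8 (sum 38, leaving 3 seats).
Remainders in descending order: D 0.7742, A 0.7481, C 0.6658, E 0.5387, B 0.2732.
Largest remainders: D, A, C receive the extra seats.

A: 6, B: 9, C: 9, D: 9, E: 8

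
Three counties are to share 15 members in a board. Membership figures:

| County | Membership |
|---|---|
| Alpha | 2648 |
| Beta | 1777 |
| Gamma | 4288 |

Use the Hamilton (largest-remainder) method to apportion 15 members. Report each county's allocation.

Alpha: 5, Beta: 3, Gamma: 7

Standard divisor: 8713 ÷ 15 ≈ 580.867.
Standard quotas: Alpha 4.559, Beta 3.059, Gamma 7.382.
Lower quotas: Alpha 4, Beta 3, Gamma 7 (sum 14, leaving 1 seat).
Remainders in descending order: Alpha 0.559, Gamma 0.382, Beta 0.059.
Largest remainder: Alpha receives the extra seat.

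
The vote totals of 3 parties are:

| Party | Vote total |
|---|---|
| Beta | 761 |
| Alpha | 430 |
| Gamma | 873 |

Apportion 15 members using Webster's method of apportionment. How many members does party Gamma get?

6

Standard divisor 2064/15 ≈ 137.6; standard quotas: Beta 5.531, Alpha 3.125, Gamma 6.344.
Rounding to the nearest integer gives Beta 6, Alpha 3, Gamma 6 — total 15, matching the house size, so no adjustment is needed.
Gamma receives 6.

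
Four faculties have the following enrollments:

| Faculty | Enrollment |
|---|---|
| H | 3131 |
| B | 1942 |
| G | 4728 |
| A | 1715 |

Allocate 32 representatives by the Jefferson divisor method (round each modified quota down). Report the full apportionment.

Standard divisor 11516/32 ≈ 359.875; standard quotas: H 8.700, B 5.396, G 13.138, A 4.766.
Rounding down gives 8, 5, 13, 4 = 30 seats, so the divisor must be adjusted.
With modified divisor 340: modified quotas H 9.209, B 5.712, G 13.906, A 5.044.
Rounding down: H 9, B 5, G 13, A 5 (total 32).

H 9, B 5, G 13, A 5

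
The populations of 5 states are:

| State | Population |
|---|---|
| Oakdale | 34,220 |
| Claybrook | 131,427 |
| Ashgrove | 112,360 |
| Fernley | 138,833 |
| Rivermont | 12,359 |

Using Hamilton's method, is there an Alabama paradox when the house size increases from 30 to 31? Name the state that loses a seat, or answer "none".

At 30 seats: Oakdale 2, Claybrook 9, Ashgrove 8, Fernley 10, Rivermont 1.
At 31 seats: Oakdale 2, Claybrook 10, Ashgrove 8, Fernley 10, Rivermont 1.
No state's allocation decreased.

none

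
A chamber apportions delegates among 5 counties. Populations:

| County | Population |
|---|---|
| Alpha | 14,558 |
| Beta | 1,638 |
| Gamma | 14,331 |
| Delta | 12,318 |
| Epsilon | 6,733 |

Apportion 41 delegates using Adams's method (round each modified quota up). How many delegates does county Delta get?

Standard divisor 49578/41 ≈ 1209.22; standard quotas: Alpha 12.039, Beta 1.355, Gamma 11.851, Delta 10.187, Epsilon 5.568.
Rounding up gives 13, 2, 12, 11, 6 = 44 seats, so the divisor must be adjusted.
With modified divisor 1310: modified quotas Alpha 11.113, Beta 1.250, Gamma 10.940, Delta 9.403, Epsilon 5.140.
Rounding up: Alpha 12, Beta 2, Gamma 11, Delta 10, Epsilon 6 (total 41).
Delta receives 10.

10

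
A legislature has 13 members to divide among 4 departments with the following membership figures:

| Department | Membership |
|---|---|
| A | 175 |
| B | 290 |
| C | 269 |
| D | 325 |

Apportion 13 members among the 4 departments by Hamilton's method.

Standard divisor: 1059 ÷ 13 ≈ 81.462.
Standard quotas: A 2.148, B 3.560, C 3.302, D 3.990.
Lower quotas: A 2, B 3, C 3, D 3 (sum 11, leaving 2 seats).
Remainders in descending order: D 0.990, B 0.560, C 0.302, A 0.148.
Largest remainders: D, B receive the extra seats.

A=2; B=4; C=3; D=4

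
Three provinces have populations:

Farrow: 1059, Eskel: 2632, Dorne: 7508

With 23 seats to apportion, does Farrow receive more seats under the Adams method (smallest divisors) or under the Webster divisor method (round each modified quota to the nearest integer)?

Adams

Adams: Farrow 3, Eskel 5, Dorne 15.
Webster: Farrow 2, Eskel 5, Dorne 16.
Farrow gets 3 under Adams and 2 under Webster.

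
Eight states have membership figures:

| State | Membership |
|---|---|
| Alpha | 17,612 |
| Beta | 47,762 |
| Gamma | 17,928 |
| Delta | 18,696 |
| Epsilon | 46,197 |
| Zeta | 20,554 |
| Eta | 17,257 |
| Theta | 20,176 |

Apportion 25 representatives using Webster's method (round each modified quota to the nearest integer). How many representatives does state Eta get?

2

Standard divisor 206182/25 ≈ 8247.28; standard quotas: Alpha 2.135, Beta 5.791, Gamma 2.174, Delta 2.267, Epsilon 5.601, Zeta 2.492, Eta 2.092, Theta 2.446.
Rounding to the nearest integer gives 2, 6, 2, 2, 6, 2, 2, 2 = 24 seats, so the divisor must be adjusted.
With modified divisor 8150: modified quotas Alpha 2.161, Beta 5.860, Gamma 2.200, Delta 2.294, Epsilon 5.668, Zeta 2.522, Eta 2.117, Theta 2.476.
Rounding to the nearest integer: Alpha 2, Beta 6, Gamma 2, Delta 2, Epsilon 6, Zeta 3, Eta 2, Theta 2 (total 25).
Eta receives 2.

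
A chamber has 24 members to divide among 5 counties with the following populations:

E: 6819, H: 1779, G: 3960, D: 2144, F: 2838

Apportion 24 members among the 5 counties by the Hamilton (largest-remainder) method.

The standard divisor is 17540/24 ≈ 730.833.
Standard quotas: E 9.3304, H 2.4342, G 5.4185, D 2.9336, F 3.8832.
Lower quotas: E 9, H 2, G 5, D 2, F 3 (sum 21, leaving 3 seats).
Remainders in descending order: D 0.9336, F 0.8832, H 0.4342, G 0.4185, E 0.3304.
Largest remainders: D, F, H receive the extra seats.

E=9, H=3, G=5, D=3, F=4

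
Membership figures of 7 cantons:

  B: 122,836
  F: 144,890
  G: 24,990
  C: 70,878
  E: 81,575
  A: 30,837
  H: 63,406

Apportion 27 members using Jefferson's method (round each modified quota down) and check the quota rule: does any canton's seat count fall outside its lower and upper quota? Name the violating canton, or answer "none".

Standard quotas: B 6.148, F 7.252, G 1.251, C 3.548, E 4.083, A 1.544, H 3.174.
Jefferson allocation: B 6, F 8, G 1, C 4, E 4, A 1, H 3.
Every allocation lies between the lower and upper quota.

none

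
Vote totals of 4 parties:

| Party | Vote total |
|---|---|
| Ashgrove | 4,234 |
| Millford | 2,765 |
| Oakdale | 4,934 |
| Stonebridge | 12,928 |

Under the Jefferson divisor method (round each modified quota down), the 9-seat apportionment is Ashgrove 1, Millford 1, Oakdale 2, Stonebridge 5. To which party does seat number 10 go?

Stonebridge

Priority for the next seat is population ÷ (current seats + 1).
Priorities: Ashgrove 2117.000, Millford 1382.500, Oakdale 1644.667, Stonebridge 2154.667.
Highest priority: Stonebridge.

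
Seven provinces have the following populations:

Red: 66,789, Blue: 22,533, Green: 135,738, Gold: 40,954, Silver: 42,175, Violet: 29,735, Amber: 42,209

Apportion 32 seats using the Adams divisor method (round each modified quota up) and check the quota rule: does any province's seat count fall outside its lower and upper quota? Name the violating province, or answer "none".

Green

Standard quotas: Red 5.622, Blue 1.897, Green 11.427, Gold 3.448, Silver 3.550, Violet 2.503, Amber 3.553.
Adams allocation: Red 5, Blue 2, Green 10, Gold 4, Silver 4, Violet 3, Amber 4.
Green has quota 11.427 (lower 11, upper 12) but receives 10 — outside the quota interval.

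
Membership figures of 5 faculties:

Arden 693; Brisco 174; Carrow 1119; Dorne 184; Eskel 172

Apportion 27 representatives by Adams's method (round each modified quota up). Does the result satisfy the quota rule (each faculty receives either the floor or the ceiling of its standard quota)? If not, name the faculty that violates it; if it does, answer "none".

none

Standard quotas: Arden 7.989, Brisco 2.006, Carrow 12.901, Dorne 2.121, Eskel 1.983.
Adams allocation: Arden 8, Brisco 2, Carrow 13, Dorne 2, Eskel 2.
Every allocation lies between the lower and upper quota.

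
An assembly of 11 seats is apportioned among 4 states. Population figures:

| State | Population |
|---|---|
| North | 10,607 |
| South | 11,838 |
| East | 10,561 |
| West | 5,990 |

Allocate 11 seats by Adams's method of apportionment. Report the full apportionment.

North 3, South 3, East 3, West 2

Standard divisor 38996/11 ≈ 3545.091; standard quotas: North 2.992, South 3.339, East 2.979, West 1.690.
Rounding up gives 3, 4, 3, 2 = 12 seats, so the divisor must be adjusted.
With modified divisor 4600: modified quotas North 2.306, South 2.573, East 2.296, West 1.302.
Rounding up: North 3, South 3, East 3, West 2 (total 11).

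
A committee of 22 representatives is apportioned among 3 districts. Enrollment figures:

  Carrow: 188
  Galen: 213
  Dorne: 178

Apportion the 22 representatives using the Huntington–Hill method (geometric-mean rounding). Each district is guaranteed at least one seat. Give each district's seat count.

With divisor 26: modified quotas Carrow 7.231, Galen 8.192, Dorne 6.846.
Geometric-mean thresholds: Carrow √(7·8)=7.483, Galen √(8·9)=8.485, Dorne √(6·7)=6.481.
Each quota rounded against its threshold gives Carrow 7, Galen 8, Dorne 7 (total 22).

Carrow 7, Galen 8, Dorne 7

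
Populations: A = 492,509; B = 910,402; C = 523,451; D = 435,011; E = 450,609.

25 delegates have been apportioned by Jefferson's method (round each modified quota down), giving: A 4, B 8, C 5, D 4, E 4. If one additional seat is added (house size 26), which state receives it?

Priority for the next seat is population ÷ (current seats + 1).
Priorities: A 98501.800, B 101155.778, C 87241.833, D 87002.200, E 90121.800.
Highest priority: B.

B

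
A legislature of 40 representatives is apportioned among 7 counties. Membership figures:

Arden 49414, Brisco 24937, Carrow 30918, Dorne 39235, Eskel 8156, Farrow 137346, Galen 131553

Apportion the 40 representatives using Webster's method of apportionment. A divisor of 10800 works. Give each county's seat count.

With modified divisor 10800: modified quotas Arden 4.575, Brisco 2.309, Carrow 2.863, Dorne 3.633, Eskel 0.755, Farrow 12.717, Galen 12.181.
Rounding to the nearest integer: Arden 5, Brisco 2, Carrow 3, Dorne 4, Eskel 1, Farrow 13, Galen 12 (total 40).

Arden 5, Brisco 2, Carrow 3, Dorne 4, Eskel 1, Farrow 13, Galen 12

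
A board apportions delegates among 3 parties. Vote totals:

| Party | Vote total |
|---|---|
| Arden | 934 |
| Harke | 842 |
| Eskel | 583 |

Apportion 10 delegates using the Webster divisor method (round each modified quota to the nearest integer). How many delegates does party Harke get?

Standard divisor 2359/10 ≈ 235.9; standard quotas: Arden 3.959, Harke 3.569, Eskel 2.471.
Rounding to the nearest integer gives Arden 4, Harke 4, Eskel 2 — total 10, matching the house size, so no adjustment is needed.
Harke receives 4.

4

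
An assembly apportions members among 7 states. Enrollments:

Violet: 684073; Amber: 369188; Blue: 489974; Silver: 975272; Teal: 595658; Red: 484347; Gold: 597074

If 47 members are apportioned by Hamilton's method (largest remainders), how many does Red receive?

Standard divisor: 4195586 ÷ 47 ≈ 89267.787.
Standard quotas: Violet 7.6632, Amber 4.1357, Blue 5.4888, Silver 10.9252, Teal 6.6727, Red 5.4258, Gold 6.6886.
Lower quotas: Violet 7, Amber 4, Blue 5, Silver 10, Teal 6, Red 5, Gold 6 (sum 43, leaving 4 seats).
Remainders in descending order: Silver 0.9252, Gold 0.6886, Teal 0.6727, Violet 0.6632, Blue 0.4888, Red 0.4258, Amber 0.1357.
The surplus seats go to Silver, Gold, Teal, Violet.
Red receives 5.

5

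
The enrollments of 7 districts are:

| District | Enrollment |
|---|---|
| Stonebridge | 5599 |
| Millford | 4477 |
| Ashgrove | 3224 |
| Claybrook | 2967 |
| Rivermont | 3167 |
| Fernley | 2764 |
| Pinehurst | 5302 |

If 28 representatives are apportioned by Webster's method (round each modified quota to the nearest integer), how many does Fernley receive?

Standard divisor 27500/28 ≈ 982.143; standard quotas: Stonebridge 5.701, Millford 4.558, Ashgrove 3.283, Claybrook 3.021, Rivermont 3.225, Fernley 2.814, Pinehurst 5.398.
Rounding to the nearest integer gives Stonebridge 6, Millford 5, Ashgrove 3, Claybrook 3, Rivermont 3, Fernley 3, Pinehurst 5 — total 28, matching the house size, so no adjustment is needed.
Fernley receives 3.

3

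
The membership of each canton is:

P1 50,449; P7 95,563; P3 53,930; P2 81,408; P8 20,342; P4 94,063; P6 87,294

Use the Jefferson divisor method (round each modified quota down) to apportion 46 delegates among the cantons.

P1: 5; P7: 9; P3: 5; P2: 8; P8: 2; P4: 9; P6: 8

Standard divisor 483049/46 ≈ 10501.065; standard quotas: P1 4.804, P7 9.100, P3 5.136, P2 7.752, P8 1.937, P4 8.957, P6 8.313.
Rounding down gives 4, 9, 5, 7, 1, 8, 8 = 42 seats, so the divisor must be adjusted.
With modified divisor 9900: modified quotas P1 5.096, P7 9.653, P3 5.447, P2 8.223, P8 2.055, P4 9.501, P6 8.818.
Rounding down: P1 5, P7 9, P3 5, P2 8, P8 2, P4 9, P6 8 (total 46).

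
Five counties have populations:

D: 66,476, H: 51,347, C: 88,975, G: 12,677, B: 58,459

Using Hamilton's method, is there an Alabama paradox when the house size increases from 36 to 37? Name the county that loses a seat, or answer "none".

At 36 seats: D 9, H 7, C 11, G 2, B 7.
At 37 seats: D 9, H 7, C 12, G 1, B 8.
G drops from 2 to 1.

G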